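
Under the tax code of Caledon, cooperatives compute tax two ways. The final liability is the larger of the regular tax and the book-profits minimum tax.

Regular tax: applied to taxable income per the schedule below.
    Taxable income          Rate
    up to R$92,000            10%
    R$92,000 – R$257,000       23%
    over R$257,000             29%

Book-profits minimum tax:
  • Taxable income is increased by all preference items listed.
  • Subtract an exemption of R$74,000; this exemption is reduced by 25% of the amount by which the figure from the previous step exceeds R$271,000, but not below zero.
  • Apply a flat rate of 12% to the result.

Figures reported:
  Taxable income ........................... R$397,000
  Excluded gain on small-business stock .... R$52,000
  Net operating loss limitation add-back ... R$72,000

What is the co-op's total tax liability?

Book-profits minimum tax:
  Adjusted income: R$397,000 + R$52,000 + R$72,000 = R$521,000
  Exemption: R$74,000 − 25% × (R$521,000 − R$271,000) = R$74,000 − R$62,500 = R$11,500
  Base: R$521,000 − R$11,500 = R$509,500
  R$509,500 × 12% = R$61,140

Regular tax:
  R$92,000 × 10% = R$9,200
  R$165,000 × 23% = R$37,950
  R$140,000 × 29% = R$40,600
  → R$87,750

R$87,750 > R$61,140, so the regular tax governs.

R$87,750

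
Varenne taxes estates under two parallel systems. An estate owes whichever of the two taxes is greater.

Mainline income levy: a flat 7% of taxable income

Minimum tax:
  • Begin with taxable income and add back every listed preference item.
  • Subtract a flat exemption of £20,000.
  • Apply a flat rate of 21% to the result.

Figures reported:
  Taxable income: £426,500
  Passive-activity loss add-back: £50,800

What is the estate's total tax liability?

£96,033

Mainline income levy:
  £426,500 × 7% = £29,855

Minimum tax:
  Adjusted income: £426,500 + £50,800 = £477,300
  Less exemption £20,000 → base £457,300
  £457,300 × 21% = £96,033

£96,033 > £29,855, so the minimum tax is the binding amount.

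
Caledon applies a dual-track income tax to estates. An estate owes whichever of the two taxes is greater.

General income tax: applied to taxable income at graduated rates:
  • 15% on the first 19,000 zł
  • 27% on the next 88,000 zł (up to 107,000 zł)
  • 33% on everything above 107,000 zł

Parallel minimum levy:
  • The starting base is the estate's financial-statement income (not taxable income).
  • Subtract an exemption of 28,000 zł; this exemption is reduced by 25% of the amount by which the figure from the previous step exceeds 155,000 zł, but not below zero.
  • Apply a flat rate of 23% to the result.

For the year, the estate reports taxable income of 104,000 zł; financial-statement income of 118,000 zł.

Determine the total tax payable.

Parallel minimum levy:
  Base (financial-statement income): 118,000 zł
  Exemption: 118,000 zł ≤ 155,000 zł, so full 28,000 zł applies
  Base: 118,000 zł − 28,000 zł = 90,000 zł
  90,000 zł × 23% = 20,700 zł

General income tax:
  19,000 zł × 15% = 2,850 zł
  85,000 zł × 27% = 22,950 zł
  → 25,800 zł

25,800 zł > 20,700 zł, so the general income tax governs.

25,800 zł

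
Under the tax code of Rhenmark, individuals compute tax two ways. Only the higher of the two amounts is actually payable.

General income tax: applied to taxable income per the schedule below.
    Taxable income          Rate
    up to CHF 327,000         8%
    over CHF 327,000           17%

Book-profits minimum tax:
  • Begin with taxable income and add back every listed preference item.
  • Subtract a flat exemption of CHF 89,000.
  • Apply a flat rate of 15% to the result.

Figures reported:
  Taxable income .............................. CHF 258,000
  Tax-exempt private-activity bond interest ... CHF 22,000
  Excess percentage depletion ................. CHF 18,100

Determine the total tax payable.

General income tax:
  CHF 258,000 × 8% = CHF 20,640

Book-profits minimum tax:
  Adjusted income: CHF 258,000 + CHF 22,000 + CHF 18,100 = CHF 298,100
  Less exemption CHF 89,000 → base CHF 209,100
  CHF 209,100 × 15% = CHF 31,365

CHF 31,365 > CHF 20,640, so the book-profits minimum tax is the binding amount.

CHF 31,365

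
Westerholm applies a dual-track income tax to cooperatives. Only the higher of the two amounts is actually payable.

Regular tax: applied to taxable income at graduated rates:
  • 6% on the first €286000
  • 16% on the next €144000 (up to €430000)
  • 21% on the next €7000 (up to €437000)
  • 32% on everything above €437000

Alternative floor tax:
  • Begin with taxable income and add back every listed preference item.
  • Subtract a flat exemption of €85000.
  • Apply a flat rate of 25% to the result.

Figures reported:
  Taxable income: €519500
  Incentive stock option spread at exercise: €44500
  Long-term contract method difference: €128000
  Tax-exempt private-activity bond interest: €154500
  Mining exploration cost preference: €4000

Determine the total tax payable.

Regular tax:
  €286000 × 6% = €17160
  €144000 × 16% = €23040
  €7000 × 21% = €1470
  €82500 × 32% = €26400
  → €68070

Alternative floor tax:
  Adjusted income: €519500 + €44500 + €128000 + €154500 + €4000 = €850500
  Less exemption €85000 → base €765500
  €765500 × 25% = €191375

€191375 > €68070, so the alternative floor tax is the binding amount.

€191375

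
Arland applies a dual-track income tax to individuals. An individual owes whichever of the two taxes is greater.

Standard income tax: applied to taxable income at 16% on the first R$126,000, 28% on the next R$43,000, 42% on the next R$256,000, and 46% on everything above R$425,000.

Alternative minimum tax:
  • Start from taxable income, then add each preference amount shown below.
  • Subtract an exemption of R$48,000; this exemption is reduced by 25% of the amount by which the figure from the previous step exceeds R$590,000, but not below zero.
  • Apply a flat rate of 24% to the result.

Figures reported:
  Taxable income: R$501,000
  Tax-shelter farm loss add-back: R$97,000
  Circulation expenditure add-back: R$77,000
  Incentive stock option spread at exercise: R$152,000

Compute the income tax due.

R$198,480

Alternative minimum tax:
  Adjusted income: R$501,000 + R$97,000 + R$77,000 + R$152,000 = R$827,000
  Exemption: 25% × (R$827,000 − R$590,000) = R$59,250 ≥ R$48,000, so the exemption is fully phased out
  Base: R$827,000 − R$0 = R$827,000
  R$827,000 × 24% = R$198,480

Standard income tax:
  R$126,000 × 16% = R$20,160
  R$43,000 × 28% = R$12,040
  R$256,000 × 42% = R$107,520
  R$76,000 × 46% = R$34,960
  → R$174,680

R$198,480 > R$174,680, so the alternative minimum tax is the binding amount.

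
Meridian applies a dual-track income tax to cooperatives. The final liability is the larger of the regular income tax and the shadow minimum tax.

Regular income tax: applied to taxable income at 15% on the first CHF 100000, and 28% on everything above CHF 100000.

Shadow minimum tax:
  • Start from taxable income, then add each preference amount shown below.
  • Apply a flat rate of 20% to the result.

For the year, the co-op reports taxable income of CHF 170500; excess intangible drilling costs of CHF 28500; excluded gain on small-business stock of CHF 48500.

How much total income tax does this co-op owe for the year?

CHF 49500

Shadow minimum tax:
  Adjusted income: CHF 170500 + CHF 28500 + CHF 48500 = CHF 247500
  CHF 247500 × 20% = CHF 49500

Regular income tax:
  CHF 100000 × 15% = CHF 15000
  CHF 70500 × 28% = CHF 19740
  → CHF 34740

CHF 49500 > CHF 34740, so the shadow minimum tax is the binding amount.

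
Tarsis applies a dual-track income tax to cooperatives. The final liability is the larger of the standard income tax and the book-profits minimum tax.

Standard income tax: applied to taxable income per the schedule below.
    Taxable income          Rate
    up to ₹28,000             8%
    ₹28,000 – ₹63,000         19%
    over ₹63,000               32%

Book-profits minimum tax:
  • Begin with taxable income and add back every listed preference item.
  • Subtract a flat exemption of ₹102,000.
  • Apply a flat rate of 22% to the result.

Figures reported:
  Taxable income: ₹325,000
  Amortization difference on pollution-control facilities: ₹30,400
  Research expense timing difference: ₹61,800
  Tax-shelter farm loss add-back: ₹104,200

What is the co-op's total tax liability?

₹92,730

Standard income tax:
  ₹28,000 × 8% = ₹2,240
  ₹35,000 × 19% = ₹6,650
  ₹262,000 × 32% = ₹83,840
  → ₹92,730

Book-profits minimum tax:
  Adjusted income: ₹325,000 + ₹30,400 + ₹61,800 + ₹104,200 = ₹521,400
  Less exemption ₹102,000 → base ₹419,400
  ₹419,400 × 22% = ₹92,268

₹92,730 > ₹92,268, so the standard income tax governs.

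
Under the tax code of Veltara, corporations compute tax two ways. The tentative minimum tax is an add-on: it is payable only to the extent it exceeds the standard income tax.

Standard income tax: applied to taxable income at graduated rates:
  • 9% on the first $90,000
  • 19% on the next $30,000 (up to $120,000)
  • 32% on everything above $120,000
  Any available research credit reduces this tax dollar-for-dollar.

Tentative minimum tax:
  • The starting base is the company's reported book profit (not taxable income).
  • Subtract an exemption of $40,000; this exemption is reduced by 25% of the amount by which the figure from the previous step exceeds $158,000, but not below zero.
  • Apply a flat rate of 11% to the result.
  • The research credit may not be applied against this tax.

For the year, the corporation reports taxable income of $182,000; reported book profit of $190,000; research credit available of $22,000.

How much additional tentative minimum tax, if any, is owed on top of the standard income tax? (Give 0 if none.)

Standard income tax:
  $90,000 × 9% = $8,100
  $30,000 × 19% = $5,700
  $62,000 × 32% = $19,840
  → $33,640
  Less research credit $22,000 → $11,640

Tentative minimum tax:
  Base (reported book profit): $190,000
  Exemption: $40,000 − 25% × ($190,000 − $158,000) = $40,000 − $8,000 = $32,000
  Base: $190,000 − $32,000 = $158,000
  $158,000 × 11% = $17,380

Excess of tentative minimum tax over standard income tax: $17,380 − $11,640 = $5,740.

$5,740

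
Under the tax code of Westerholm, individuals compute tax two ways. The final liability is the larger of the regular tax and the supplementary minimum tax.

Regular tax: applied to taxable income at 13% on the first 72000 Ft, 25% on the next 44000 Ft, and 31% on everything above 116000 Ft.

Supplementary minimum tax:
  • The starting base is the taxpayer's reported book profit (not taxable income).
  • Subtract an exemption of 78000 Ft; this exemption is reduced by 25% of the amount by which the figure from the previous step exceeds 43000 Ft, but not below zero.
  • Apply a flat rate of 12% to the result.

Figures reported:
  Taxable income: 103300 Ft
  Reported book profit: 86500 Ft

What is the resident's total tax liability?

17185 Ft

Regular tax:
  72000 Ft × 13% = 9360 Ft
  31300 Ft × 25% = 7825 Ft
  → 17185 Ft

Supplementary minimum tax:
  Base (reported book profit): 86500 Ft
  Exemption: 78000 Ft − 25% × (86500 Ft − 43000 Ft) = 78000 Ft − 10875 Ft = 67125 Ft
  Base: 86500 Ft − 67125 Ft = 19375 Ft
  19375 Ft × 12% = 2325 Ft

17185 Ft > 2325 Ft, so the regular tax governs.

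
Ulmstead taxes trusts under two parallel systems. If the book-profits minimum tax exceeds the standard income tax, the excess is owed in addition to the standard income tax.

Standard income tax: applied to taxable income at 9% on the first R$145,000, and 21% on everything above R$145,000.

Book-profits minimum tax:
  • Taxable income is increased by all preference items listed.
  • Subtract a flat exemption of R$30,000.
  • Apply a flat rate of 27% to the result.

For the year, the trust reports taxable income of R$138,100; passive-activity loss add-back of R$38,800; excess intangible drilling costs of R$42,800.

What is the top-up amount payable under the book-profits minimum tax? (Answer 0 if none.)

Book-profits minimum tax:
  Adjusted income: R$138,100 + R$38,800 + R$42,800 = R$219,700
  Less exemption R$30,000 → base R$189,700
  R$189,700 × 27% = R$51,219

Standard income tax:
  R$138,100 × 9% = R$12,429

Excess of book-profits minimum tax over standard income tax: R$51,219 − R$12,429 = R$38,790.

R$38,790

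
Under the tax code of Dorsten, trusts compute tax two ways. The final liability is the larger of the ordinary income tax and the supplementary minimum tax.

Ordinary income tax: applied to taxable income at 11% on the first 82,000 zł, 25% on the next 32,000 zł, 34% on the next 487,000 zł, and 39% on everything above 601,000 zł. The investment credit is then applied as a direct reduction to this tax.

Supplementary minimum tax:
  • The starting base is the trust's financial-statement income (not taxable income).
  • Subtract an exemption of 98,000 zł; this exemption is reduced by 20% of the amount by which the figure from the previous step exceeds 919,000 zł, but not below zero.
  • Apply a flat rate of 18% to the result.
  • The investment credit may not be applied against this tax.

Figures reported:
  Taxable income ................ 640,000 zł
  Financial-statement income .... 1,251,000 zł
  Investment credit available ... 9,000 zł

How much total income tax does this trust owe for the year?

Ordinary income tax:
  82,000 zł × 11% = 9,020 zł
  32,000 zł × 25% = 8,000 zł
  487,000 zł × 34% = 165,580 zł
  39,000 zł × 39% = 15,210 zł
  → 197,810 zł
  Less investment credit 9,000 zł → 188,810 zł

Supplementary minimum tax:
  Base (financial-statement income): 1,251,000 zł
  Exemption: 98,000 zł − 20% × (1,251,000 zł − 919,000 zł) = 98,000 zł − 66,400 zł = 31,600 zł
  Base: 1,251,000 zł − 31,600 zł = 1,219,400 zł
  1,219,400 zł × 18% = 219,492 zł

219,492 zł > 188,810 zł, so the supplementary minimum tax is the binding amount.

219,492 zł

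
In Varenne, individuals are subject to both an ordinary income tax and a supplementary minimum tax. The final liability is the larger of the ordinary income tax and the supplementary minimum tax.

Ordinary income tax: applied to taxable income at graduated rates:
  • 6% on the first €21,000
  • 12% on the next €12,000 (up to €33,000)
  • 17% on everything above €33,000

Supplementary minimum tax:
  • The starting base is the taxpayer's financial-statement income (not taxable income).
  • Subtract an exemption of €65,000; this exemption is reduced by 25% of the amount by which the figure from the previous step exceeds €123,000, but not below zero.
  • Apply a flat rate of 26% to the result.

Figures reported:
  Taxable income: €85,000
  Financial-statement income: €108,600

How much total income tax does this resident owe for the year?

€11,540

Ordinary income tax:
  €21,000 × 6% = €1,260
  €12,000 × 12% = €1,440
  €52,000 × 17% = €8,840
  → €11,540

Supplementary minimum tax:
  Base (financial-statement income): €108,600
  Exemption: €108,600 ≤ €123,000, so full €65,000 applies
  Base: €108,600 − €65,000 = €43,600
  €43,600 × 26% = €11,336

€11,540 > €11,336, so the ordinary income tax governs.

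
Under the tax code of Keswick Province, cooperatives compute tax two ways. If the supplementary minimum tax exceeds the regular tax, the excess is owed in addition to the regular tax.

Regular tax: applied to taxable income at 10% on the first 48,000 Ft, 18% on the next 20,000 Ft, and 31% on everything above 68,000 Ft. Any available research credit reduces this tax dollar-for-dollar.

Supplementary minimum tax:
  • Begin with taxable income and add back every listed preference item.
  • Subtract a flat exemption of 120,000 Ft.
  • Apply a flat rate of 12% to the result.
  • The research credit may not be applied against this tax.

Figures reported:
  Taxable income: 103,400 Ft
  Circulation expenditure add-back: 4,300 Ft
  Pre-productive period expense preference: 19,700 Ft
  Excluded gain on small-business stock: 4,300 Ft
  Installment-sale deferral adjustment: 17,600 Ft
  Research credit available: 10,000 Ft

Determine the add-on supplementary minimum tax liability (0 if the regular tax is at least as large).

Regular tax:
  48,000 Ft × 10% = 4,800 Ft
  20,000 Ft × 18% = 3,600 Ft
  35,400 Ft × 31% = 10,974 Ft
  → 19,374 Ft
  Less research credit 10,000 Ft → 9,374 Ft

Supplementary minimum tax:
  Adjusted income: 103,400 Ft + 4,300 Ft + 19,700 Ft + 4,300 Ft + 17,600 Ft = 149,300 Ft
  Less exemption 120,000 Ft → base 29,300 Ft
  29,300 Ft × 12% = 3,516 Ft

3,516 Ft ≤ 9,374 Ft, so no add-on is due.

0 Ft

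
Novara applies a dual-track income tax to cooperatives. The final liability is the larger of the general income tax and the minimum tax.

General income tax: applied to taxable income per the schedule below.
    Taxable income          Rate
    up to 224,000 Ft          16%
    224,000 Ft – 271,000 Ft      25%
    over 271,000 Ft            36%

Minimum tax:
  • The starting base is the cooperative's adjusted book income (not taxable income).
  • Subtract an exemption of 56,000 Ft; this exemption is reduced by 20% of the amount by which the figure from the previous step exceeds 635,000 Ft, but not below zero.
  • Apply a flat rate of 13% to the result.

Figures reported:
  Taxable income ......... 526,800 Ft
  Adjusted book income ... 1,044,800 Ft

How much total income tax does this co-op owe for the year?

Minimum tax:
  Base (adjusted book income): 1,044,800 Ft
  Exemption: 20% × (1,044,800 Ft − 635,000 Ft) = 81,960 Ft ≥ 56,000 Ft, so the exemption is fully phased out
  Base: 1,044,800 Ft − 0 Ft = 1,044,800 Ft
  1,044,800 Ft × 13% = 135,824 Ft

General income tax:
  224,000 Ft × 16% = 35,840 Ft
  47,000 Ft × 25% = 11,750 Ft
  255,800 Ft × 36% = 92,088 Ft
  → 139,678 Ft

139,678 Ft > 135,824 Ft, so the general income tax governs.

139,678 Ft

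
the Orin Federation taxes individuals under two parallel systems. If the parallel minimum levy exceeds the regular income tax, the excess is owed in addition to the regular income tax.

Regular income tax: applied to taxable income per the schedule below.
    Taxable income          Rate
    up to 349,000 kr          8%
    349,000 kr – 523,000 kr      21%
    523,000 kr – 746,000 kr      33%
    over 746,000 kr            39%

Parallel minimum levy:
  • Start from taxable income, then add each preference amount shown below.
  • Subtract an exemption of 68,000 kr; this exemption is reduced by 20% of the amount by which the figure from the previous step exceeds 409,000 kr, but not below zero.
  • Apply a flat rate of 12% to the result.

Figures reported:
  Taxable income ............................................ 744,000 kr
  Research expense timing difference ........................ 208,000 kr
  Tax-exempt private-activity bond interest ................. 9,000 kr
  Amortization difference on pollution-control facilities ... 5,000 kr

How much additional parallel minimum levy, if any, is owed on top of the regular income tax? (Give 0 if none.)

0 kr

Regular income tax:
  349,000 kr × 8% = 27,920 kr
  174,000 kr × 21% = 36,540 kr
  221,000 kr × 33% = 72,930 kr
  → 137,390 kr

Parallel minimum levy:
  Adjusted income: 744,000 kr + 208,000 kr + 9,000 kr + 5,000 kr = 966,000 kr
  Exemption: 20% × (966,000 kr − 409,000 kr) = 111,400 kr ≥ 68,000 kr, so the exemption is fully phased out
  Base: 966,000 kr − 0 kr = 966,000 kr
  966,000 kr × 12% = 115,920 kr

115,920 kr ≤ 137,390 kr, so no add-on is due.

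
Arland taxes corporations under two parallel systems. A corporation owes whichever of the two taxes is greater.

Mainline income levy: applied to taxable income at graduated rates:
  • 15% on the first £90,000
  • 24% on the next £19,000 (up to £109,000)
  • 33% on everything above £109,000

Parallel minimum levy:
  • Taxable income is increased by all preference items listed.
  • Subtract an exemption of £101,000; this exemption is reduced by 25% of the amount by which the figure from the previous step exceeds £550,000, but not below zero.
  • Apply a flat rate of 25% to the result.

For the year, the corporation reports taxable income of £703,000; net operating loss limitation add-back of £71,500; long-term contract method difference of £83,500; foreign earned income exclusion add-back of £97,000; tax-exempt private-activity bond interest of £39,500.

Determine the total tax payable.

Parallel minimum levy:
  Adjusted income: £703,000 + £71,500 + £83,500 + £97,000 + £39,500 = £994,500
  Exemption: 25% × (£994,500 − £550,000) = £111,125 ≥ £101,000, so the exemption is fully phased out
  Base: £994,500 − £0 = £994,500
  £994,500 × 25% = £248,625

Mainline income levy:
  £90,000 × 15% = £13,500
  £19,000 × 24% = £4,560
  £594,000 × 33% = £196,020
  → £214,080

£248,625 > £214,080, so the parallel minimum levy is the binding amount.

£248,625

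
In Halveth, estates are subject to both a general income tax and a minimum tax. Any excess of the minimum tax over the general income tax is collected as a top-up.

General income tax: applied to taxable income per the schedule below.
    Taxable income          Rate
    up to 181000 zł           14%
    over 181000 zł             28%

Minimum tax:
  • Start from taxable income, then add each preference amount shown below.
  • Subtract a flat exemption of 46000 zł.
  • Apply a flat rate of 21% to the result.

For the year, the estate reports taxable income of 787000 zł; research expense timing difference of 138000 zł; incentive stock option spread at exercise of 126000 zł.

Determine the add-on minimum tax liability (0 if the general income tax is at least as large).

16030 zł

General income tax:
  181000 zł × 14% = 25340 zł
  606000 zł × 28% = 169680 zł
  → 195020 zł

Minimum tax:
  Adjusted income: 787000 zł + 138000 zł + 126000 zł = 1051000 zł
  Less exemption 46000 zł → base 1005000 zł
  1005000 zł × 21% = 211050 zł

Excess of minimum tax over general income tax: 211050 zł − 195020 zł = 16030 zł.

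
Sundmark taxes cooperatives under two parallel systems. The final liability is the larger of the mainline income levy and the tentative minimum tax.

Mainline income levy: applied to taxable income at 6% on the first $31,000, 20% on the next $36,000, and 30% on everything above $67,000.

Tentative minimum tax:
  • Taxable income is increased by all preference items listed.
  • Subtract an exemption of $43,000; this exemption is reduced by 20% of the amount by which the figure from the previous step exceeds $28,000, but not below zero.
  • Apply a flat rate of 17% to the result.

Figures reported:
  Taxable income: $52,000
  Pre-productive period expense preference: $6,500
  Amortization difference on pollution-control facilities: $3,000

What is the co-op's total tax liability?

$6,060

Mainline income levy:
  $31,000 × 6% = $1,860
  $21,000 × 20% = $4,200
  → $6,060

Tentative minimum tax:
  Adjusted income: $52,000 + $6,500 + $3,000 = $61,500
  Exemption: $43,000 − 20% × ($61,500 − $28,000) = $43,000 − $6,700 = $36,300
  Base: $61,500 − $36,300 = $25,200
  $25,200 × 17% = $4,284

$6,060 > $4,284, so the mainline income levy governs.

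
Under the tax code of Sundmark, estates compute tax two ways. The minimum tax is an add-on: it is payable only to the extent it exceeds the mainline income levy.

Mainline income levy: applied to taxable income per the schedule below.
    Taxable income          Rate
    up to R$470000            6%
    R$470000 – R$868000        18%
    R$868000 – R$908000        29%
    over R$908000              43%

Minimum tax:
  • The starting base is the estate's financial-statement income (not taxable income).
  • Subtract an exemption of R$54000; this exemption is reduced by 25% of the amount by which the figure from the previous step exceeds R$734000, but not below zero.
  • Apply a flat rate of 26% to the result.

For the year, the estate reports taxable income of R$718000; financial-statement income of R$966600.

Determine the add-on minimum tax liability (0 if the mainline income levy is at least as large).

Minimum tax:
  Base (financial-statement income): R$966600
  Exemption: 25% × (R$966600 − R$734000) = R$58150 ≥ R$54000, so the exemption is fully phased out
  Base: R$966600 − R$0 = R$966600
  R$966600 × 26% = R$251316

Mainline income levy:
  R$470000 × 6% = R$28200
  R$248000 × 18% = R$44640
  → R$72840

Excess of minimum tax over mainline income levy: R$251316 − R$72840 = R$178476.

R$178476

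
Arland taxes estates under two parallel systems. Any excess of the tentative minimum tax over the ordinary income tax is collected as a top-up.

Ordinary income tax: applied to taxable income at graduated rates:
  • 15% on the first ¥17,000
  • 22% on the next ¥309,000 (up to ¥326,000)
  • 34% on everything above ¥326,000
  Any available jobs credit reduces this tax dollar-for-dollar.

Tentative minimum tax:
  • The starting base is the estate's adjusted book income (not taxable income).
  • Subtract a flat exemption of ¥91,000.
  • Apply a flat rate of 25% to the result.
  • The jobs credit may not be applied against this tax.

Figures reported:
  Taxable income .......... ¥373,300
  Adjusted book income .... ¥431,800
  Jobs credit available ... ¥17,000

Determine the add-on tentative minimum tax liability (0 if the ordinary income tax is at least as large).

Tentative minimum tax:
  Base (adjusted book income): ¥431,800
  Less exemption ¥91,000 → base ¥340,800
  ¥340,800 × 25% = ¥85,200

Ordinary income tax:
  ¥17,000 × 15% = ¥2,550
  ¥309,000 × 22% = ¥67,980
  ¥47,300 × 34% = ¥16,082
  → ¥86,612
  Less jobs credit ¥17,000 → ¥69,612

Excess of tentative minimum tax over ordinary income tax: ¥85,200 − ¥69,612 = ¥15,588.

¥15,588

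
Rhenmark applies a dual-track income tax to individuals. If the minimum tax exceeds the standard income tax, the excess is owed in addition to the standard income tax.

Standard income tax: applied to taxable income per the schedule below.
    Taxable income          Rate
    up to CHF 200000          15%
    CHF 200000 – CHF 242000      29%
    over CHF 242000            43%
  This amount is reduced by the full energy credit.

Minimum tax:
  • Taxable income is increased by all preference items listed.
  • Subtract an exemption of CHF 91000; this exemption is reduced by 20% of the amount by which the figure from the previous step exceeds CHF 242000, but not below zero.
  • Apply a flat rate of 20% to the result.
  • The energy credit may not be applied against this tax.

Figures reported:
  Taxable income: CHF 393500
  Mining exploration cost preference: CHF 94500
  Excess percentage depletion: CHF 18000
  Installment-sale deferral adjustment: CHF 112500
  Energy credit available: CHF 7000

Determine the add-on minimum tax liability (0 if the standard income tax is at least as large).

Minimum tax:
  Adjusted income: CHF 393500 + CHF 94500 + CHF 18000 + CHF 112500 = CHF 618500
  Exemption: CHF 91000 − 20% × (CHF 618500 − CHF 242000) = CHF 91000 − CHF 75300 = CHF 15700
  Base: CHF 618500 − CHF 15700 = CHF 602800
  CHF 602800 × 20% = CHF 120560

Standard income tax:
  CHF 200000 × 15% = CHF 30000
  CHF 42000 × 29% = CHF 12180
  CHF 151500 × 43% = CHF 65145
  → CHF 107325
  Less energy credit CHF 7000 → CHF 100325

Excess of minimum tax over standard income tax: CHF 120560 − CHF 100325 = CHF 20235.

CHF 20235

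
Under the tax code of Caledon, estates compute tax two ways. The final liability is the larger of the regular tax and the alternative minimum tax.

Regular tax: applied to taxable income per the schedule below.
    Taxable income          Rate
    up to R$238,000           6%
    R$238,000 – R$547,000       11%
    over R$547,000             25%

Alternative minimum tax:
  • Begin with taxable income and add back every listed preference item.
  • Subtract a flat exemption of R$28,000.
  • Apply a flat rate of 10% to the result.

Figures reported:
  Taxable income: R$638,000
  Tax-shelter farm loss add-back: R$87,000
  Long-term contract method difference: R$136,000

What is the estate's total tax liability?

Alternative minimum tax:
  Adjusted income: R$638,000 + R$87,000 + R$136,000 = R$861,000
  Less exemption R$28,000 → base R$833,000
  R$833,000 × 10% = R$83,300

Regular tax:
  R$238,000 × 6% = R$14,280
  R$309,000 × 11% = R$33,990
  R$91,000 × 25% = R$22,750
  → R$71,020

R$83,300 > R$71,020, so the alternative minimum tax is the binding amount.

R$83,300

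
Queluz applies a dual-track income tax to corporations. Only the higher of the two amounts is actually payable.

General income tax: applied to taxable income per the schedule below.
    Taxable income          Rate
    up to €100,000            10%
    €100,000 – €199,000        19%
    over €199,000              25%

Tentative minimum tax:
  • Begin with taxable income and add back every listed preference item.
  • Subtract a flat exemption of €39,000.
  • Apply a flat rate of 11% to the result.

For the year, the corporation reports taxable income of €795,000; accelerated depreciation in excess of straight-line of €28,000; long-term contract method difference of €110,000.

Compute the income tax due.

Tentative minimum tax:
  Adjusted income: €795,000 + €28,000 + €110,000 = €933,000
  Less exemption €39,000 → base €894,000
  €894,000 × 11% = €98,340

General income tax:
  €100,000 × 10% = €10,000
  €99,000 × 19% = €18,810
  €596,000 × 25% = €149,000
  → €177,810

€177,810 > €98,340, so the general income tax governs.

€177,810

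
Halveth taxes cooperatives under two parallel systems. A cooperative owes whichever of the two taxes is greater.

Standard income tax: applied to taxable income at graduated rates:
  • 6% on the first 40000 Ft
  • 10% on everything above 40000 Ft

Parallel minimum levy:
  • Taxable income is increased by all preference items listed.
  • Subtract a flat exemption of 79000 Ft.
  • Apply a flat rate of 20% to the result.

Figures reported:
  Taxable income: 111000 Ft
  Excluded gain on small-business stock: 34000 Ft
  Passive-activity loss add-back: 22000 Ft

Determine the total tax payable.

17600 Ft

Parallel minimum levy:
  Adjusted income: 111000 Ft + 34000 Ft + 22000 Ft = 167000 Ft
  Less exemption 79000 Ft → base 88000 Ft
  88000 Ft × 20% = 17600 Ft

Standard income tax:
  40000 Ft × 6% = 2400 Ft
  71000 Ft × 10% = 7100 Ft
  → 9500 Ft

17600 Ft > 9500 Ft, so the parallel minimum levy is the binding amount.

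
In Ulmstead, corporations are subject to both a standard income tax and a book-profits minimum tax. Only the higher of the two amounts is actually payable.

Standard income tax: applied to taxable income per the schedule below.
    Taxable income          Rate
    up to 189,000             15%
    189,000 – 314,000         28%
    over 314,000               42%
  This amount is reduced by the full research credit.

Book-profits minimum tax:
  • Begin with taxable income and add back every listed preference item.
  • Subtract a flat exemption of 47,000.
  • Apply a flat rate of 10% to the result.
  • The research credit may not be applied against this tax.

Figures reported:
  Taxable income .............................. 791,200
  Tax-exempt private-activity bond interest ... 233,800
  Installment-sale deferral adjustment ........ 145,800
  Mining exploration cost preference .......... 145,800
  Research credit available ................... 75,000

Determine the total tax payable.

Book-profits minimum tax:
  Adjusted income: 791,200 + 233,800 + 145,800 + 145,800 = 1,316,600
  Less exemption 47,000 → base 1,269,600
  1,269,600 × 10% = 126,960

Standard income tax:
  189,000 × 15% = 28,350
  125,000 × 28% = 35,000
  477,200 × 42% = 200,424
  → 263,774
  Less research credit 75,000 → 188,774

188,774 > 126,960, so the standard income tax governs.

188,774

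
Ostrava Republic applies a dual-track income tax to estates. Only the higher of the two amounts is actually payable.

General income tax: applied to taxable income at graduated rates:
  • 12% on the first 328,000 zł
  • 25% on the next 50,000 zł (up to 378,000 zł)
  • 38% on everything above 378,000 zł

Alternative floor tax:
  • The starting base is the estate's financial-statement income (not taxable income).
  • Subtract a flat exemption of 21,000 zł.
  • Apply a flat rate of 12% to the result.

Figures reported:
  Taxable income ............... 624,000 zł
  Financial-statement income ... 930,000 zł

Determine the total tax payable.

General income tax:
  328,000 zł × 12% = 39,360 zł
  50,000 zł × 25% = 12,500 zł
  246,000 zł × 38% = 93,480 zł
  → 145,340 zł

Alternative floor tax:
  Base (financial-statement income): 930,000 zł
  Less exemption 21,000 zł → base 909,000 zł
  909,000 zł × 12% = 109,080 zł

145,340 zł > 109,080 zł, so the general income tax governs.

145,340 zł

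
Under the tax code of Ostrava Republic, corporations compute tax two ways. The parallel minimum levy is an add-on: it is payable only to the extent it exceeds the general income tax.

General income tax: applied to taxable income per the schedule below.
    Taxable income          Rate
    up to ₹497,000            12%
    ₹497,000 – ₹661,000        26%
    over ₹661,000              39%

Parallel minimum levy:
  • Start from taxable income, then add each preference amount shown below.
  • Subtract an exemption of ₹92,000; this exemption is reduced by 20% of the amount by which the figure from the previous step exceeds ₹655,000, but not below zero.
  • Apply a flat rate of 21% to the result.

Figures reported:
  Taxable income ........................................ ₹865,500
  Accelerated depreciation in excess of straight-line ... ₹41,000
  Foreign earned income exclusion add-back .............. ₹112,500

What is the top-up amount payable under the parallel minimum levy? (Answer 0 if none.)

Parallel minimum levy:
  Adjusted income: ₹865,500 + ₹41,000 + ₹112,500 = ₹1,019,000
  Exemption: ₹92,000 − 20% × (₹1,019,000 − ₹655,000) = ₹92,000 − ₹72,800 = ₹19,200
  Base: ₹1,019,000 − ₹19,200 = ₹999,800
  ₹999,800 × 21% = ₹209,958

General income tax:
  ₹497,000 × 12% = ₹59,640
  ₹164,000 × 26% = ₹42,640
  ₹204,500 × 39% = ₹79,755
  → ₹182,035

Excess of parallel minimum levy over general income tax: ₹209,958 − ₹182,035 = ₹27,923.

₹27,923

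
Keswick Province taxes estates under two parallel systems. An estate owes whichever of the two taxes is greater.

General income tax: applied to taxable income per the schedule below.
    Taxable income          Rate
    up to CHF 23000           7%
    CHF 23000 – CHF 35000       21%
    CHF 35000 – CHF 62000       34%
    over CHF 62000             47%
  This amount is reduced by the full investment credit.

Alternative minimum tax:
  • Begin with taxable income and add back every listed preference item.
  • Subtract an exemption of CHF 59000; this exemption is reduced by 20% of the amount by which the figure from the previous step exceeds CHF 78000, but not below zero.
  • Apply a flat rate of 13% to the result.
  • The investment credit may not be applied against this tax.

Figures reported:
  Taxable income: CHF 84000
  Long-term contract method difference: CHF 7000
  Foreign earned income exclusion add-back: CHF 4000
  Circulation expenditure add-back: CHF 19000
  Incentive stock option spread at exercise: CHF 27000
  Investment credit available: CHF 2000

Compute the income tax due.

General income tax:
  CHF 23000 × 7% = CHF 1610
  CHF 12000 × 21% = CHF 2520
  CHF 27000 × 34% = CHF 9180
  CHF 22000 × 47% = CHF 10340
  → CHF 23650
  Less investment credit CHF 2000 → CHF 21650

Alternative minimum tax:
  Adjusted income: CHF 84000 + CHF 7000 + CHF 4000 + CHF 19000 + CHF 27000 = CHF 141000
  Exemption: CHF 59000 − 20% × (CHF 141000 − CHF 78000) = CHF 59000 − CHF 12600 = CHF 46400
  Base: CHF 141000 − CHF 46400 = CHF 94600
  CHF 94600 × 13% = CHF 12298

CHF 21650 > CHF 12298, so the general income tax governs.

CHF 21650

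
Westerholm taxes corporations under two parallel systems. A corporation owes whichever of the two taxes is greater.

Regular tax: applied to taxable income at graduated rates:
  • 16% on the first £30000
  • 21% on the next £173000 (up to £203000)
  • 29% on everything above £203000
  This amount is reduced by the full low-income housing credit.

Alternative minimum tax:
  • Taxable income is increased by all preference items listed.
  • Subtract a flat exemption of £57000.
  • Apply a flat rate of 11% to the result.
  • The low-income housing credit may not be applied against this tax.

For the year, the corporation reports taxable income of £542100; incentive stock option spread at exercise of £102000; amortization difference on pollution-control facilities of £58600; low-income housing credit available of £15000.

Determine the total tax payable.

£124469

Alternative minimum tax:
  Adjusted income: £542100 + £102000 + £58600 = £702700
  Less exemption £57000 → base £645700
  £645700 × 11% = £71027

Regular tax:
  £30000 × 16% = £4800
  £173000 × 21% = £36330
  £339100 × 29% = £98339
  → £139469
  Less low-income housing credit £15000 → £124469

£124469 > £71027, so the regular tax governs.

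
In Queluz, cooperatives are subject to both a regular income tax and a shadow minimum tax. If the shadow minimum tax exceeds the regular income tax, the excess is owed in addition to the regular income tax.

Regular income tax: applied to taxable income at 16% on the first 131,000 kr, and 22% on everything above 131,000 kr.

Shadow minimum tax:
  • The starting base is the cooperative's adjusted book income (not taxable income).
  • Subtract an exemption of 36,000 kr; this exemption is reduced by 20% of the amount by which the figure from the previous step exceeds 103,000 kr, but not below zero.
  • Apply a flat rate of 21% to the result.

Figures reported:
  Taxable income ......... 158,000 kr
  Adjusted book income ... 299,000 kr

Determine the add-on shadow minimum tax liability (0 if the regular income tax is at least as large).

Shadow minimum tax:
  Base (adjusted book income): 299,000 kr
  Exemption: 20% × (299,000 kr − 103,000 kr) = 39,200 kr ≥ 36,000 kr, so the exemption is fully phased out
  Base: 299,000 kr − 0 kr = 299,000 kr
  299,000 kr × 21% = 62,790 kr

Regular income tax:
  131,000 kr × 16% = 20,960 kr
  27,000 kr × 22% = 5,940 kr
  → 26,900 kr

Excess of shadow minimum tax over regular income tax: 62,790 kr − 26,900 kr = 35,890 kr.

35,890 kr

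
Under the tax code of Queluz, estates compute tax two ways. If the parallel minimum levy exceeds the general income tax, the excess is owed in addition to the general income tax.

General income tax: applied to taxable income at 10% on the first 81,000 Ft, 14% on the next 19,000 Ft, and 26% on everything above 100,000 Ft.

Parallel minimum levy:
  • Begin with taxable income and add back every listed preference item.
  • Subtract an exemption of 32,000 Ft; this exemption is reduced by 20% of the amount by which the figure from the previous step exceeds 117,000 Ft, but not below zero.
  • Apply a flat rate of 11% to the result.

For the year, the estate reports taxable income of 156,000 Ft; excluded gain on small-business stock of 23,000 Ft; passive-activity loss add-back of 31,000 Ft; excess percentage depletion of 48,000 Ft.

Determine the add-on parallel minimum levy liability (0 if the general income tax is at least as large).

Parallel minimum levy:
  Adjusted income: 156,000 Ft + 23,000 Ft + 31,000 Ft + 48,000 Ft = 258,000 Ft
  Exemption: 32,000 Ft − 20% × (258,000 Ft − 117,000 Ft) = 32,000 Ft − 28,200 Ft = 3,800 Ft
  Base: 258,000 Ft − 3,800 Ft = 254,200 Ft
  254,200 Ft × 11% = 27,962 Ft

General income tax:
  81,000 Ft × 10% = 8,100 Ft
  19,000 Ft × 14% = 2,660 Ft
  56,000 Ft × 26% = 14,560 Ft
  → 25,320 Ft

Excess of parallel minimum levy over general income tax: 27,962 Ft − 25,320 Ft = 2,642 Ft.

2,642 Ft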